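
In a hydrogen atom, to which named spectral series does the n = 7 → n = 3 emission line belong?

Paschen

The series is set by the lower level: n_f = 3 is the Paschen series.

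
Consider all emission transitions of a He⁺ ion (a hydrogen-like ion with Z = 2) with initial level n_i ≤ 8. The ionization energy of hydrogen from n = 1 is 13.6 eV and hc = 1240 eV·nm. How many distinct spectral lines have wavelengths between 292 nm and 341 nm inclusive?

1

Enumerate all n_i → n_f pairs with 1 ≤ n_f < n_i ≤ 8 and compute λ = 1240 / [13.6·4·(1/n_f² − 1/n_i²)].
Lines falling in [292, 341] nm: 5→3 (320.5 nm).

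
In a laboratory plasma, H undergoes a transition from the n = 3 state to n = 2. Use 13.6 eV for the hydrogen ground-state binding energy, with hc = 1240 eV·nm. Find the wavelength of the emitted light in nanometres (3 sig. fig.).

ΔE = 13.60 × (1/2² − 1/3²) = 13.60 × 0.1389 = 1.889 eV.
λ = hc/ΔE = 1240 / 1.889 = 656 nm.

656 nm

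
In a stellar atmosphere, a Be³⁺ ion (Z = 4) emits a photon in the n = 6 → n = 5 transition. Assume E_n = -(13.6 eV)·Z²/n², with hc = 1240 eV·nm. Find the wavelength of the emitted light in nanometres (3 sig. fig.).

For Z = 4 the level energies scale as Z², so the effective Rydberg energy is 13.6 × 16 = 217.6 eV.
ΔE = 217.6 × (1/5² − 1/6²) = 217.6 × 0.01222 = 2.660 eV.
λ = hc/ΔE = 1240 / 2.660 = 466 nm.

466 nm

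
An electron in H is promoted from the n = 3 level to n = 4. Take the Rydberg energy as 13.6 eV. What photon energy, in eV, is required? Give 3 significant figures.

0.661 eV

E_4 = −13.60/16 = −0.8500 eV and E_3 = −13.60/9 = −1.511 eV.
The photon energy is |E_4 − E_3| = 0.661 eV.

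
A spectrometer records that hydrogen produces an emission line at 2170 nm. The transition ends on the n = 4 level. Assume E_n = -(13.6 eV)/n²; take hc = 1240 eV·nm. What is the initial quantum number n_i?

n_i = 7

The photon energy is ΔE = hc/λ = 1240 / 2170 = 0.5714 eV.
With Z = 1, ΔE = 13.60 × (1/n_f² − 1/n_i²), so 1/n_f² − 1/n_i² = 0.04202.
With n_f = 4: 1/n_i² = 1/16 − 0.04202 = 0.02048, so n_i ≈ 6.99.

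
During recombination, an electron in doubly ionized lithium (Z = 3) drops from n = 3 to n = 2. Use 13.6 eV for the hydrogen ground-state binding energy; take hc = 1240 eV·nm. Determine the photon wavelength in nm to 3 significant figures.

For Z = 3 the level energies scale as Z², so the effective Rydberg energy is 13.6 × 9 = 122.4 eV.
ΔE = 122.4 × (1/2² − 1/3²) = 122.4 × 0.1389 = 17.00 eV.
λ = hc/ΔE = 1240 / 17.00 = 72.9 nm.

72.9 nm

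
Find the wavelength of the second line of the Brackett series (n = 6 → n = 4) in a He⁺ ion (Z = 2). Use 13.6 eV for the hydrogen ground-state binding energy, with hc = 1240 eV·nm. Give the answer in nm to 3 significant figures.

656 nm

The Brackett series terminates on n_f = 4; the second line has n_i = 4+2 = 6.
ΔE = 54.40 × (1/4² − 1/6²) = 1.889 eV.
λ = 1240 / 1.889 = 656 nm.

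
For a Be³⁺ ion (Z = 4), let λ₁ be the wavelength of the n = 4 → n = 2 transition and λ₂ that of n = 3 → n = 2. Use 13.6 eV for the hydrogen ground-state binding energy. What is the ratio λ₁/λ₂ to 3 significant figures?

0.741

λ ∝ 1/ΔE ∝ 1/(1/n_f² − 1/n_i²), and the Z² and hc factors cancel in the ratio.
λ₁/λ₂ = (1/2² − 1/3²)/(1/2² − 1/4²) = 0.1389/0.1875 = 0.741.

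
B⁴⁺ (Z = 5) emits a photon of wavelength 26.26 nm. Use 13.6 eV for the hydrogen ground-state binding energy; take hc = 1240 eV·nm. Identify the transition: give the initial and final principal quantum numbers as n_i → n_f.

The photon energy is ΔE = hc/λ = 1240 / 26.26 = 47.22 eV.
With Z = 5, ΔE = 340.0 × (1/n_f² − 1/n_i²), so 1/n_f² − 1/n_i² = 0.1389.
Trying n_f = 2 gives 1/n_i² = 0.1111, i.e. n_i ≈ 3; this pair matches.

n_i = 3, n_f = 2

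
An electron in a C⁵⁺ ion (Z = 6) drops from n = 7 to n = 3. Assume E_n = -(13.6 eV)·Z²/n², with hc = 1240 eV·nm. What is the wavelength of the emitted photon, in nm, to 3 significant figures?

For Z = 6 the level energies scale as Z², so the effective Rydberg energy is 13.6 × 36 = 489.6 eV.
ΔE = 489.6 × (1/3² − 1/7²) = 489.6 × 0.09070 = 44.41 eV.
λ = hc/ΔE = 1240 / 44.41 = 27.9 nm.

27.9 nm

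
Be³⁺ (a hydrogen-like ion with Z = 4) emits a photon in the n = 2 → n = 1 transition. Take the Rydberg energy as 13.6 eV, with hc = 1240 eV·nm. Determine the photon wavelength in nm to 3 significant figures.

7.60 nm

For Z = 4 the level energies scale as Z², so the effective Rydberg energy is 13.6 × 16 = 217.6 eV.
ΔE = 217.6 × (1/1² − 1/2²) = 217.6 × 0.7500 = 163.2 eV.
λ = hc/ΔE = 1240 / 163.2 = 7.60 nm.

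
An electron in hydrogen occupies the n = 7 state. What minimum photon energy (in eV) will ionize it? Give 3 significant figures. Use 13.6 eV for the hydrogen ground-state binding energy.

0.278 eV

E_7 = −13.60/49 = −0.278 eV, so ionization (to E = 0) requires 0.278 eV.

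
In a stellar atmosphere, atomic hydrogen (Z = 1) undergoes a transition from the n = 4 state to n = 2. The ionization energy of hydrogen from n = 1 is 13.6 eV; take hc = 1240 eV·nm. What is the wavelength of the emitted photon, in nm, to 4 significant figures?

ΔE = 13.60 × (1/2² − 1/4²) = 13.60 × 0.1875 = 2.550 eV.
λ = hc/ΔE = 1240 / 2.550 = 486.3 nm.
This line belongs to the Balmer series.

486.3 nm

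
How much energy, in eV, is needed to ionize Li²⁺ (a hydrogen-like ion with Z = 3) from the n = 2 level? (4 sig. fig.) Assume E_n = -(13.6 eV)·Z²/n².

E_n = −13.6 Z²/n² = −122.4/n² eV for Z = 3.
E_2 = −122.4/4 = −30.60 eV, so ionization (to E = 0) requires 30.60 eV.

30.60 eV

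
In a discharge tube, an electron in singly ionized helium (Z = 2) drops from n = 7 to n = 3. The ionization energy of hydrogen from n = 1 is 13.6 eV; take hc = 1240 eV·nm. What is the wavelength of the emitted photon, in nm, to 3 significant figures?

For Z = 2 the level energies scale as Z², so the effective Rydberg energy is 13.6 × 4 = 54.40 eV.
ΔE = 54.40 × (1/3² − 1/7²) = 54.40 × 0.09070 = 4.934 eV.
λ = hc/ΔE = 1240 / 4.934 = 251 nm.

251 nm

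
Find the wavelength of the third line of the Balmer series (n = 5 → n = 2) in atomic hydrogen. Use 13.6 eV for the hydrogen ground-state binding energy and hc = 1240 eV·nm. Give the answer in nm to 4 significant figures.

The Balmer series terminates on n_f = 2; the third line has n_i = 2+3 = 5.
ΔE = 13.60 × (1/2² − 1/5²) = 2.856 eV.
λ = 1240 / 2.856 = 434.2 nm.

434.2 nm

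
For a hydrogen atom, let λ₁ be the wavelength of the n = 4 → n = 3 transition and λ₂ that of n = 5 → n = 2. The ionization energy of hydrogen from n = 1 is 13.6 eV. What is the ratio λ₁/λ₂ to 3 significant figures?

4.32

λ ∝ 1/ΔE ∝ 1/(1/n_f² − 1/n_i²), and the Z² and hc factors cancel in the ratio.
λ₁/λ₂ = (1/2² − 1/5²)/(1/3² − 1/4²) = 0.2100/0.04861 = 4.32.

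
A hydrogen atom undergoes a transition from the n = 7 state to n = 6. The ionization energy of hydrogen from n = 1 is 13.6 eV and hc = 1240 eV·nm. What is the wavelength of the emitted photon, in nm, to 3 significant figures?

12400 nm

ΔE = 13.60 × (1/6² − 1/7²) = 13.60 × 0.007370 = 0.1002 eV.
λ = hc/ΔE = 1240 / 0.1002 = 12400 nm.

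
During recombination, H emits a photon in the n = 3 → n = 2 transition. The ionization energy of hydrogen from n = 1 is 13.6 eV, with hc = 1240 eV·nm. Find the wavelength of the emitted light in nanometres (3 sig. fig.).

656 nm

ΔE = 13.60 × (1/2² − 1/3²) = 13.60 × 0.1389 = 1.889 eV.
λ = hc/ΔE = 1240 / 1.889 = 656 nm.
This line belongs to the Balmer series.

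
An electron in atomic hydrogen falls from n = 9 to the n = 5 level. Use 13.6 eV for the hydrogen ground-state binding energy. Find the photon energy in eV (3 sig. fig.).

E_9 = −13.60/81 = −0.1679 eV and E_5 = −13.60/25 = −0.5440 eV.
The photon energy is |E_9 − E_5| = 0.376 eV.

0.376 eV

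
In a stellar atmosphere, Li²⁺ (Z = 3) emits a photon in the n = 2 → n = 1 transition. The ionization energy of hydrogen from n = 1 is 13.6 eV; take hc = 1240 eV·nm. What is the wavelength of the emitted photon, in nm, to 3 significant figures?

For Z = 3 the level energies scale as Z², so the effective Rydberg energy is 13.6 × 9 = 122.4 eV.
ΔE = 122.4 × (1/1² − 1/2²) = 122.4 × 0.7500 = 91.80 eV.
λ = hc/ΔE = 1240 / 91.80 = 13.5 nm.

13.5 nm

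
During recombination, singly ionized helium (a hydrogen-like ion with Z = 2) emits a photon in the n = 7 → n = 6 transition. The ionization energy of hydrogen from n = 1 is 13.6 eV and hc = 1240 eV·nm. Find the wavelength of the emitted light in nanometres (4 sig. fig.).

3093 nm

For Z = 2 the level energies scale as Z², so the effective Rydberg energy is 13.6 × 4 = 54.40 eV.
ΔE = 54.40 × (1/6² − 1/7²) = 54.40 × 0.007370 = 0.4009 eV.
λ = hc/ΔE = 1240 / 0.4009 = 3093 nm.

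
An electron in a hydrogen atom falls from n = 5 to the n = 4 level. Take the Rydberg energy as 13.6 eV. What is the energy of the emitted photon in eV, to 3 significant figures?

0.306 eV

E_5 = −13.60/25 = −0.5440 eV and E_4 = −13.60/16 = −0.8500 eV.
The photon energy is |E_5 − E_4| = 0.306 eV.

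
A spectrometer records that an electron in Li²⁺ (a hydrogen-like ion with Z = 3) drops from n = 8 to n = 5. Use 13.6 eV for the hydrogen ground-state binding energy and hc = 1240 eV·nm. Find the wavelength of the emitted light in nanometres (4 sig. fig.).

For Z = 3 the level energies scale as Z², so the effective Rydberg energy is 13.6 × 9 = 122.4 eV.
ΔE = 122.4 × (1/5² − 1/8²) = 122.4 × 0.02438 = 2.984 eV.
λ = hc/ΔE = 1240 / 2.984 = 415.6 nm.

415.6 nm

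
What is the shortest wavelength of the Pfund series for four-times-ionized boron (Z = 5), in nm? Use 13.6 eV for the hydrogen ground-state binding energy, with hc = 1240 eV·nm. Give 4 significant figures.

The Pfund series has lower level n_f = 5; the series limit corresponds to n_i → ∞.
ΔE_max = 13.6 × 25 / 5² = 13.60 eV.
λ_min = 1240 / 13.60 = 91.18 nm.

91.18 nm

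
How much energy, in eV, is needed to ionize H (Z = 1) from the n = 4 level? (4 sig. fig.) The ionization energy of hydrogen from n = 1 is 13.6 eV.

E_4 = −13.60/16 = −0.8500 eV, so ionization (to E = 0) requires 0.8500 eV.

0.8500 eV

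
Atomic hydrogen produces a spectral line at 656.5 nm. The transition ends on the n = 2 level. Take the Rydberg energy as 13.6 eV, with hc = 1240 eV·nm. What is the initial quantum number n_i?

n_i = 3

The photon energy is ΔE = hc/λ = 1240 / 656.5 = 1.889 eV.
With Z = 1, ΔE = 13.60 × (1/n_f² − 1/n_i²), so 1/n_f² − 1/n_i² = 0.1389.
With n_f = 2: 1/n_i² = 1/4 − 0.1389 = 0.1111, so n_i ≈ 3.00.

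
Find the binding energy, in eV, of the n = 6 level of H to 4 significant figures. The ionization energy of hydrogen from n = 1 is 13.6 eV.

E_6 = −13.60/36 = −0.3778 eV, so ionization (to E = 0) requires 0.3778 eV.

0.3778 eV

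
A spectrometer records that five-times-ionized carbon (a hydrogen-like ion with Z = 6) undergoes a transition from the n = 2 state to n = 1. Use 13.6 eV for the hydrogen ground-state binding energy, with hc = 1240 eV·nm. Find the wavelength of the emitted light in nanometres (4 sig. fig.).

3.377 nm

For Z = 6 the level energies scale as Z², so the effective Rydberg energy is 13.6 × 36 = 489.6 eV.
ΔE = 489.6 × (1/1² − 1/2²) = 489.6 × 0.7500 = 367.2 eV.
λ = hc/ΔE = 1240 / 367.2 = 3.377 nm.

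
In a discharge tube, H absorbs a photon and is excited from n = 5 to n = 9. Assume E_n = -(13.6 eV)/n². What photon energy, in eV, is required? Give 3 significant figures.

E_9 = −13.60/81 = −0.1679 eV and E_5 = −13.60/25 = −0.5440 eV.
The photon energy is |E_9 − E_5| = 0.376 eV.

0.376 eV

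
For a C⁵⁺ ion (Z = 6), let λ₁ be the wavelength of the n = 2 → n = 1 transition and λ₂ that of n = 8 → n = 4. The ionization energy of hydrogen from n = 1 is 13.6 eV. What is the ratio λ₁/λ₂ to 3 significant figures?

0.0625

λ ∝ 1/ΔE ∝ 1/(1/n_f² − 1/n_i²), and the Z² and hc factors cancel in the ratio.
λ₁/λ₂ = (1/4² − 1/8²)/(1/1² − 1/2²) = 0.04688/0.7500 = 0.0625.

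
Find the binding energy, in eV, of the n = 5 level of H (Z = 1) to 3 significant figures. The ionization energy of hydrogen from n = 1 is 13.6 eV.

0.544 eV

E_5 = −13.60/25 = −0.544 eV, so ionization (to E = 0) requires 0.544 eV.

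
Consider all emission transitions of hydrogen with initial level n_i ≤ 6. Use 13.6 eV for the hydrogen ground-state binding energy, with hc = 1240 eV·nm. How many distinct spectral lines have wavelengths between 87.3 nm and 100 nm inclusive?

3

Enumerate all n_i → n_f pairs with 1 ≤ n_f < n_i ≤ 6 and compute λ = 1240 / [13.6·1·(1/n_f² − 1/n_i²)].
Lines falling in [87.3, 100] nm: 6→1 (93.78 nm), 5→1 (94.98 nm), 4→1 (97.25 nm).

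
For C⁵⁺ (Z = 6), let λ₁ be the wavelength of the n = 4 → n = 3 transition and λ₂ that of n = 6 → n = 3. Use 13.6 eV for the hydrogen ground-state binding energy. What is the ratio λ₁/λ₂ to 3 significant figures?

λ ∝ 1/ΔE ∝ 1/(1/n_f² − 1/n_i²), and the Z² and hc factors cancel in the ratio.
λ₁/λ₂ = (1/3² − 1/6²)/(1/3² − 1/4²) = 0.08333/0.04861 = 1.71.

1.71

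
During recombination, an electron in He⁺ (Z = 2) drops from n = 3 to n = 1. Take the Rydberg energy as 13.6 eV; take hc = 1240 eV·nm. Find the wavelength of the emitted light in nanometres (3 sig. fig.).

For Z = 2 the level energies scale as Z², so the effective Rydberg energy is 13.6 × 4 = 54.40 eV.
ΔE = 54.40 × (1/1² − 1/3²) = 54.40 × 0.8889 = 48.36 eV.
λ = hc/ΔE = 1240 / 48.36 = 25.6 nm.

25.6 nm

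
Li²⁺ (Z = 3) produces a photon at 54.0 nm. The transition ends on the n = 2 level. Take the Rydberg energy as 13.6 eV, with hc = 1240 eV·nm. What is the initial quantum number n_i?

n_i = 4

The photon energy is ΔE = hc/λ = 1240 / 54.0 = 22.96 eV.
With Z = 3, ΔE = 122.4 × (1/n_f² − 1/n_i²), so 1/n_f² − 1/n_i² = 0.1876.
With n_f = 2: 1/n_i² = 1/4 − 0.1876 = 0.06239, so n_i ≈ 4.00.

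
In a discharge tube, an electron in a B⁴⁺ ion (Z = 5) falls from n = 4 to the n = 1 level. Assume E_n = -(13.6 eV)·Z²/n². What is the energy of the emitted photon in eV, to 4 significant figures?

The Bohr energies scale as Z², so for Z = 5: E_n = −340.0/n² eV.
E_4 = −340.0/16 = −21.25 eV and E_1 = −340.0/1 = −340.0 eV.
The photon energy is |E_4 − E_1| = 318.8 eV.

318.8 eV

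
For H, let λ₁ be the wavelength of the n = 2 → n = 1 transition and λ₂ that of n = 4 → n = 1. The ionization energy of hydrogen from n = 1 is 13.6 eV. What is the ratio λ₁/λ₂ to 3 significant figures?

λ ∝ 1/ΔE ∝ 1/(1/n_f² − 1/n_i²), and the Z² and hc factors cancel in the ratio.
λ₁/λ₂ = (1/1² − 1/4²)/(1/1² − 1/2²) = 0.9375/0.7500 = 1.25.

1.25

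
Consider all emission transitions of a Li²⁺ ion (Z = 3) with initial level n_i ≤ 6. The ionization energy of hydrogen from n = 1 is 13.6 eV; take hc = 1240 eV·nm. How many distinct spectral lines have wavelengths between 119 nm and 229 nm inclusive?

Enumerate all n_i → n_f pairs with 1 ≤ n_f < n_i ≤ 6 and compute λ = 1240 / [13.6·9·(1/n_f² − 1/n_i²)].
Lines falling in [119, 229] nm: 6→3 (121.6 nm), 5→3 (142.5 nm), 4→3 (208.4 nm).

3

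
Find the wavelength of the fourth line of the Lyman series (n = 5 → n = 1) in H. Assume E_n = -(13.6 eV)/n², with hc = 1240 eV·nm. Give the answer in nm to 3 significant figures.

95.0 nm

The Lyman series terminates on n_f = 1; the fourth line has n_i = 1+4 = 5.
ΔE = 13.60 × (1/1² − 1/5²) = 13.06 eV.
λ = 1240 / 13.06 = 95.0 nm.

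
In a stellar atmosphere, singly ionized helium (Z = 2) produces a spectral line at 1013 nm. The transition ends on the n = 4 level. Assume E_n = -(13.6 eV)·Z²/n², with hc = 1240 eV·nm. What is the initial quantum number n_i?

The photon energy is ΔE = hc/λ = 1240 / 1013 = 1.224 eV.
With Z = 2, ΔE = 54.40 × (1/n_f² − 1/n_i²), so 1/n_f² − 1/n_i² = 0.02250.
With n_f = 4: 1/n_i² = 1/16 − 0.02250 = 0.04000, so n_i ≈ 5.00.

n_i = 5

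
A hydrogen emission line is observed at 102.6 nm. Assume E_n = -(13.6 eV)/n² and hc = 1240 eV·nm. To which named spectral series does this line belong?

ΔE = 1240/102.6 = 12.09 eV.
This matches 13.6 × (1/1² − 1/3²), so n_f = 1: the Lyman series.

Lyman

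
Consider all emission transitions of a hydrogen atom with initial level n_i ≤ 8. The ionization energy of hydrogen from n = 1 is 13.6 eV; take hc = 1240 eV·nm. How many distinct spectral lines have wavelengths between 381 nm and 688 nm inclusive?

6

Enumerate all n_i → n_f pairs with 1 ≤ n_f < n_i ≤ 8 and compute λ = 1240 / [13.6·1·(1/n_f² − 1/n_i²)].
Lines falling in [381, 688] nm: 8→2 (389.0 nm), 7→2 (397.1 nm), 6→2 (410.3 nm), 5→2 (434.2 nm), 4→2 (486.3 nm), 3→2 (656.5 nm).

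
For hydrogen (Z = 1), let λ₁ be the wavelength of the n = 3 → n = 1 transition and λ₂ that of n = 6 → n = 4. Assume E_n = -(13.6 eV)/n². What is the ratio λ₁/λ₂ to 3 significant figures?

0.0391

λ ∝ 1/ΔE ∝ 1/(1/n_f² − 1/n_i²), and the Z² and hc factors cancel in the ratio.
λ₁/λ₂ = (1/4² − 1/6²)/(1/1² − 1/3²) = 0.03472/0.8889 = 0.0391.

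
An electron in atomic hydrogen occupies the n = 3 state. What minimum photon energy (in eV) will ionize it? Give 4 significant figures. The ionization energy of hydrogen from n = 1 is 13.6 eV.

E_3 = −13.60/9 = −1.511 eV, so ionization (to E = 0) requires 1.511 eV.

1.511 eV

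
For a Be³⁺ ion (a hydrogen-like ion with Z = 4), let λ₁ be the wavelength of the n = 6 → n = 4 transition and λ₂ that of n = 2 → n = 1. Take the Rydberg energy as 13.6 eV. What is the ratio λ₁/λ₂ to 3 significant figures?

λ ∝ 1/ΔE ∝ 1/(1/n_f² − 1/n_i²), and the Z² and hc factors cancel in the ratio.
λ₁/λ₂ = (1/1² − 1/2²)/(1/4² − 1/6²) = 0.7500/0.03472 = 21.6.

21.6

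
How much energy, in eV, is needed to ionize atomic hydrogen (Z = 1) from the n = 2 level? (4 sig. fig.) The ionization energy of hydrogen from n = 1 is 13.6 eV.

3.400 eV

E_2 = −13.60/4 = −3.400 eV, so ionization (to E = 0) requires 3.400 eV.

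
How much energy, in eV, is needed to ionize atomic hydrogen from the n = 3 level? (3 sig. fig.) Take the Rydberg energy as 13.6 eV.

1.51 eV

E_3 = −13.60/9 = −1.51 eV, so ionization (to E = 0) requires 1.51 eV.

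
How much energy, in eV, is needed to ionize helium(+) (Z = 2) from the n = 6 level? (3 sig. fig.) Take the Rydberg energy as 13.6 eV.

E_n = −13.6 Z²/n² = −54.40/n² eV for Z = 2.
E_6 = −54.40/36 = −1.51 eV, so ionization (to E = 0) requires 1.51 eV.

1.51 eV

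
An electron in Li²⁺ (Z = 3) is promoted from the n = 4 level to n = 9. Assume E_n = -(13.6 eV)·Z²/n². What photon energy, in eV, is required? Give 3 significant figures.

The Bohr energies scale as Z², so for Z = 3: E_n = −122.4/n² eV.
E_9 = −122.4/81 = −1.511 eV and E_4 = −122.4/16 = −7.650 eV.
The photon energy is |E_9 − E_4| = 6.14 eV.

6.14 eV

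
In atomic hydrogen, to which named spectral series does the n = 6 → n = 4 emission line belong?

Brackett

The series is set by the lower level: n_f = 4 is the Brackett series.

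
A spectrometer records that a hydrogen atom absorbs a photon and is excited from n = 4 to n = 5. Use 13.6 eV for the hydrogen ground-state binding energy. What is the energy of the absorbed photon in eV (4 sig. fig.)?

E_5 = −13.60/25 = −0.5440 eV and E_4 = −13.60/16 = −0.8500 eV.
The photon energy is |E_5 − E_4| = 0.3060 eV.

0.3060 eV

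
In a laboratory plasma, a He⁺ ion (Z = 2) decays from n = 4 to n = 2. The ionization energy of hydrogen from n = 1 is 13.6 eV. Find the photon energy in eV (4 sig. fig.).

10.20 eV

The Bohr energies scale as Z², so for Z = 2: E_n = −54.40/n² eV.
E_4 = −54.40/16 = −3.400 eV and E_2 = −54.40/4 = −13.60 eV.
The photon energy is |E_4 − E_2| = 10.20 eV.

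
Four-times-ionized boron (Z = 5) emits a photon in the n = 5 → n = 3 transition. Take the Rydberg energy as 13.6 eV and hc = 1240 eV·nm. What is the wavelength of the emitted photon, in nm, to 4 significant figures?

51.29 nm

For Z = 5 the level energies scale as Z², so the effective Rydberg energy is 13.6 × 25 = 340.0 eV.
ΔE = 340.0 × (1/3² − 1/5²) = 340.0 × 0.07111 = 24.18 eV.
λ = hc/ΔE = 1240 / 24.18 = 51.29 nm.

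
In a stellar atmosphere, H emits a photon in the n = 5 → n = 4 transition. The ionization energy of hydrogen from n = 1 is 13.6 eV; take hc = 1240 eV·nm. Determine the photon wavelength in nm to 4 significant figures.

4052 nm

ΔE = 13.60 × (1/4² − 1/5²) = 13.60 × 0.02250 = 0.3060 eV.
λ = hc/ΔE = 1240 / 0.3060 = 4052 nm.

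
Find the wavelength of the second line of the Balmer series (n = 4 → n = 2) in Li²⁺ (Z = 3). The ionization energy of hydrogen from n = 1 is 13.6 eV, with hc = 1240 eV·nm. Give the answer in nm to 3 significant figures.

54.0 nm

The Balmer series terminates on n_f = 2; the second line has n_i = 2+2 = 4.
ΔE = 122.4 × (1/2² − 1/4²) = 22.95 eV.
λ = 1240 / 22.95 = 54.0 nm.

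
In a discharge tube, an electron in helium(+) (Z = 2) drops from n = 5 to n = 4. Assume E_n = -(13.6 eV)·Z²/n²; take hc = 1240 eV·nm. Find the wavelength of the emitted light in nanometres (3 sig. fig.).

For Z = 2 the level energies scale as Z², so the effective Rydberg energy is 13.6 × 4 = 54.40 eV.
ΔE = 54.40 × (1/4² − 1/5²) = 54.40 × 0.02250 = 1.224 eV.
λ = hc/ΔE = 1240 / 1.224 = 1010 nm.

1010 nm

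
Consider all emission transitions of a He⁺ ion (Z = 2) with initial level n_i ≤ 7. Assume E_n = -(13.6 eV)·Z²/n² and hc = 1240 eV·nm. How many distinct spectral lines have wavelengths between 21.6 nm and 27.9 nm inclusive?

Enumerate all n_i → n_f pairs with 1 ≤ n_f < n_i ≤ 7 and compute λ = 1240 / [13.6·4·(1/n_f² − 1/n_i²)].
Lines falling in [21.6, 27.9] nm: 7→1 (23.27 nm), 6→1 (23.45 nm), 5→1 (23.74 nm), 4→1 (24.31 nm), 3→1 (25.64 nm).

5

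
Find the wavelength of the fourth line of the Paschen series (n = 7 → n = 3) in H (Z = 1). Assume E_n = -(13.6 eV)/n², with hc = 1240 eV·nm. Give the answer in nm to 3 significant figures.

The Paschen series terminates on n_f = 3; the fourth line has n_i = 3+4 = 7.
ΔE = 13.60 × (1/3² − 1/7²) = 1.234 eV.
λ = 1240 / 1.234 = 1010 nm.

1010 nm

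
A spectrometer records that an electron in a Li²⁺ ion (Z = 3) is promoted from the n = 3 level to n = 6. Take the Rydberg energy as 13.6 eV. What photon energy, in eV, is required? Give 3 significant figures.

The Bohr energies scale as Z², so for Z = 3: E_n = −122.4/n² eV.
E_6 = −122.4/36 = −3.400 eV and E_3 = −122.4/9 = −13.60 eV.
The photon energy is |E_6 − E_3| = 10.2 eV.

10.2 eV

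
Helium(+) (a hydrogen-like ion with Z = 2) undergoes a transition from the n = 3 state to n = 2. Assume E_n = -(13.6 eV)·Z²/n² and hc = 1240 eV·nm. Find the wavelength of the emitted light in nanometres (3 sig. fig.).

For Z = 2 the level energies scale as Z², so the effective Rydberg energy is 13.6 × 4 = 54.40 eV.
ΔE = 54.40 × (1/2² − 1/3²) = 54.40 × 0.1389 = 7.556 eV.
λ = hc/ΔE = 1240 / 7.556 = 164 nm.

164 nm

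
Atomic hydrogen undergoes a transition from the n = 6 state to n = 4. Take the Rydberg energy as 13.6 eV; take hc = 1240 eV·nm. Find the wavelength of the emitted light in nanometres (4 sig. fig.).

ΔE = 13.60 × (1/4² − 1/6²) = 13.60 × 0.03472 = 0.4722 eV.
λ = hc/ΔE = 1240 / 0.4722 = 2626 nm.
This line belongs to the Brackett series.

2626 nm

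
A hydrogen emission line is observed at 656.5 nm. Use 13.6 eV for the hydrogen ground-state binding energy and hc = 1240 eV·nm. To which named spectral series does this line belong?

ΔE = 1240/656.5 = 1.889 eV.
This matches 13.6 × (1/2² − 1/3²), so n_f = 2: the Balmer series.

Balmer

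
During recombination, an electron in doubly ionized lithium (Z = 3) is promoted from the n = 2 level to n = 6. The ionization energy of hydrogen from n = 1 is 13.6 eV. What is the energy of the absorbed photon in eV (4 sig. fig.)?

The Bohr energies scale as Z², so for Z = 3: E_n = −122.4/n² eV.
E_6 = −122.4/36 = −3.400 eV and E_2 = −122.4/4 = −30.60 eV.
The photon energy is |E_6 − E_2| = 27.20 eV.

27.20 eV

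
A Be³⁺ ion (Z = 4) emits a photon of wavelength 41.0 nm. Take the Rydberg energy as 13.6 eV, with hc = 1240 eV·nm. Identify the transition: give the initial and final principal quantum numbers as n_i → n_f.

n_i = 3, n_f = 2

The photon energy is ΔE = hc/λ = 1240 / 41.0 = 30.24 eV.
With Z = 4, ΔE = 217.6 × (1/n_f² − 1/n_i²), so 1/n_f² − 1/n_i² = 0.1390.
Trying n_f = 2 gives 1/n_i² = 0.1110, i.e. n_i ≈ 3; this pair matches.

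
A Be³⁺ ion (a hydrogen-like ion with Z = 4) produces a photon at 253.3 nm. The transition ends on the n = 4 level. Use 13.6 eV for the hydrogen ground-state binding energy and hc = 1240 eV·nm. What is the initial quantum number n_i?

The photon energy is ΔE = hc/λ = 1240 / 253.3 = 4.895 eV.
With Z = 4, ΔE = 217.6 × (1/n_f² − 1/n_i²), so 1/n_f² − 1/n_i² = 0.02250.
With n_f = 4: 1/n_i² = 1/16 − 0.02250 = 0.04000, so n_i ≈ 5.00.

n_i = 5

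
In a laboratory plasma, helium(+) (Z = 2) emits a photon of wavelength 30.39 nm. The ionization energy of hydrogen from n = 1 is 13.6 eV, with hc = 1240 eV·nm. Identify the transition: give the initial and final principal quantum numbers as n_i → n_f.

The photon energy is ΔE = hc/λ = 1240 / 30.39 = 40.80 eV.
With Z = 2, ΔE = 54.40 × (1/n_f² − 1/n_i²), so 1/n_f² − 1/n_i² = 0.7501.
Trying n_f = 1 gives 1/n_i² = 0.2499, i.e. n_i ≈ 2; this pair matches.

n_i = 2, n_f = 1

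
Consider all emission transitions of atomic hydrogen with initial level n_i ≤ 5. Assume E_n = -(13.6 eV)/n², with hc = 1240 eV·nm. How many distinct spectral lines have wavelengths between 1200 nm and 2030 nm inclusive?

Enumerate all n_i → n_f pairs with 1 ≤ n_f < n_i ≤ 5 and compute λ = 1240 / [13.6·1·(1/n_f² − 1/n_i²)].
Lines falling in [1200, 2030] nm: 5→3 (1282 nm), 4→3 (1876 nm).

2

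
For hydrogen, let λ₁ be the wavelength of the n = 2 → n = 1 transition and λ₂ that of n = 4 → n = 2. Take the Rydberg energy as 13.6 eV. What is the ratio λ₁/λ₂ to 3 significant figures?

λ ∝ 1/ΔE ∝ 1/(1/n_f² − 1/n_i²), and the Z² and hc factors cancel in the ratio.
λ₁/λ₂ = (1/2² − 1/4²)/(1/1² − 1/2²) = 0.1875/0.7500 = 0.250.

0.250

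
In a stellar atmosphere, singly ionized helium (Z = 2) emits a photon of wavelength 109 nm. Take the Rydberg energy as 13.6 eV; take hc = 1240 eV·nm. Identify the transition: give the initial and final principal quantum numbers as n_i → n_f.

The photon energy is ΔE = hc/λ = 1240 / 109 = 11.38 eV.
With Z = 2, ΔE = 54.40 × (1/n_f² − 1/n_i²), so 1/n_f² − 1/n_i² = 0.2091.
Trying n_f = 2 gives 1/n_i² = 0.04088, i.e. n_i ≈ 5; this pair matches.

n_i = 5, n_f = 2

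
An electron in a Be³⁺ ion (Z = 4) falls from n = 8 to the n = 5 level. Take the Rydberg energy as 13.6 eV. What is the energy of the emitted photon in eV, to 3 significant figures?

The Bohr energies scale as Z², so for Z = 4: E_n = −217.6/n² eV.
E_8 = −217.6/64 = −3.400 eV and E_5 = −217.6/25 = −8.704 eV.
The photon energy is |E_8 − E_5| = 5.30 eV.

5.30 eV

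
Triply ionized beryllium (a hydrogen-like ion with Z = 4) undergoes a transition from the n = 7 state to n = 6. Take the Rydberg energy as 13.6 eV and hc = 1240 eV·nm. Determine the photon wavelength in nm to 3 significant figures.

773 nm

For Z = 4 the level energies scale as Z², so the effective Rydberg energy is 13.6 × 16 = 217.6 eV.
ΔE = 217.6 × (1/6² − 1/7²) = 217.6 × 0.007370 = 1.604 eV.
λ = hc/ΔE = 1240 / 1.604 = 773 nm.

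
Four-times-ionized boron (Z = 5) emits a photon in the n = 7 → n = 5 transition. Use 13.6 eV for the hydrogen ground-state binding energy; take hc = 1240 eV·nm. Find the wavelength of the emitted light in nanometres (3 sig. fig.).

For Z = 5 the level energies scale as Z², so the effective Rydberg energy is 13.6 × 25 = 340.0 eV.
ΔE = 340.0 × (1/5² − 1/7²) = 340.0 × 0.01959 = 6.661 eV.
λ = hc/ΔE = 1240 / 6.661 = 186 nm.

186 nm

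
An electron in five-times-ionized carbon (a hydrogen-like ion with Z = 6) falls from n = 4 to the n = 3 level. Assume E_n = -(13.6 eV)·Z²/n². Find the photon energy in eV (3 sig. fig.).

The Bohr energies scale as Z², so for Z = 6: E_n = −489.6/n² eV.
E_4 = −489.6/16 = −30.60 eV and E_3 = −489.6/9 = −54.40 eV.
The photon energy is |E_4 − E_3| = 23.8 eV.

23.8 eV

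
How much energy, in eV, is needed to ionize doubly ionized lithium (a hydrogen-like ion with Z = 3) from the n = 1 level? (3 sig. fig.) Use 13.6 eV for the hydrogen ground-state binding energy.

122 eV

E_n = −13.6 Z²/n² = −122.4/n² eV for Z = 3.
E_1 = −122.4/1 = −122 eV, so ionization (to E = 0) requires 122 eV.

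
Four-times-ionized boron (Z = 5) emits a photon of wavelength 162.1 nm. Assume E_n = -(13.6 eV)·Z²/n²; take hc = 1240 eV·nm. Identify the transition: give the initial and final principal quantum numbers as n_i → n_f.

The photon energy is ΔE = hc/λ = 1240 / 162.1 = 7.650 eV.
With Z = 5, ΔE = 340.0 × (1/n_f² − 1/n_i²), so 1/n_f² − 1/n_i² = 0.02250.
Trying n_f = 4 gives 1/n_i² = 0.04000, i.e. n_i ≈ 5; this pair matches.

n_i = 5, n_f = 4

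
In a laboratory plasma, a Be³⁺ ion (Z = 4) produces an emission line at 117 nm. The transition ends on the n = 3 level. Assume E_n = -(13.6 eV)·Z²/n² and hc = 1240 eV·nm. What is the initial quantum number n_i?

n_i = 4

The photon energy is ΔE = hc/λ = 1240 / 117 = 10.60 eV.
With Z = 4, ΔE = 217.6 × (1/n_f² − 1/n_i²), so 1/n_f² − 1/n_i² = 0.04871.
With n_f = 3: 1/n_i² = 1/9 − 0.04871 = 0.06241, so n_i ≈ 4.00.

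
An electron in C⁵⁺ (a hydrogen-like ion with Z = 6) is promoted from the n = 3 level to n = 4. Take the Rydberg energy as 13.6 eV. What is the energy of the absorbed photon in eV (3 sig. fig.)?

23.8 eV

The Bohr energies scale as Z², so for Z = 6: E_n = −489.6/n² eV.
E_4 = −489.6/16 = −30.60 eV and E_3 = −489.6/9 = −54.40 eV.
The photon energy is |E_4 − E_3| = 23.8 eV.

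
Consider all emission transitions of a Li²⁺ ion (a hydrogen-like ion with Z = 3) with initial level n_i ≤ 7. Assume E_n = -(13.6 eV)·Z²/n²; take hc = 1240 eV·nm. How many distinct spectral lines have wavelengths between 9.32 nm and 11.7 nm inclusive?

5

Enumerate all n_i → n_f pairs with 1 ≤ n_f < n_i ≤ 7 and compute λ = 1240 / [13.6·9·(1/n_f² − 1/n_i²)].
Lines falling in [9.32, 11.7] nm: 7→1 (10.34 nm), 6→1 (10.42 nm), 5→1 (10.55 nm), 4→1 (10.81 nm), 3→1 (11.40 nm).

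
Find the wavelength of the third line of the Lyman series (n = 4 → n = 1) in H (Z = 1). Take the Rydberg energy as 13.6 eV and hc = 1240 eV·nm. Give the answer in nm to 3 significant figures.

The Lyman series terminates on n_f = 1; the third line has n_i = 1+3 = 4.
ΔE = 13.60 × (1/1² − 1/4²) = 12.75 eV.
λ = 1240 / 12.75 = 97.3 nm.

97.3 nm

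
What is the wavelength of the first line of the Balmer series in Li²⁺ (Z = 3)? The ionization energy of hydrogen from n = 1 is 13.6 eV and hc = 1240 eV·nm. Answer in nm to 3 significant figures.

The Balmer series terminates on n_f = 2; the first line has n_i = 2+1 = 3.
ΔE = 122.4 × (1/2² − 1/3²) = 17.00 eV.
λ = 1240 / 17.00 = 72.9 nm.

72.9 nm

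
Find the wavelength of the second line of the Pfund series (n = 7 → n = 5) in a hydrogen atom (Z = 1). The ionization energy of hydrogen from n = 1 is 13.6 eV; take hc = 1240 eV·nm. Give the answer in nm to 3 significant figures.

4650 nm

The Pfund series terminates on n_f = 5; the second line has n_i = 5+2 = 7.
ΔE = 13.60 × (1/5² − 1/7²) = 0.2664 eV.
λ = 1240 / 0.2664 = 4650 nm.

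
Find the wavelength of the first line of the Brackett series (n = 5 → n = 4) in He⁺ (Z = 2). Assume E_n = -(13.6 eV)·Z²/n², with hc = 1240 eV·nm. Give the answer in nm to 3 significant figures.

The Brackett series terminates on n_f = 4; the first line has n_i = 4+1 = 5.
ΔE = 54.40 × (1/4² − 1/5²) = 1.224 eV.
λ = 1240 / 1.224 = 1010 nm.

1010 nm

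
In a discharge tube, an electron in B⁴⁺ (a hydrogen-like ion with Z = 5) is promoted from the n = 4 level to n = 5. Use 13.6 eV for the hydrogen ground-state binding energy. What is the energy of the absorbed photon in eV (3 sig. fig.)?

The Bohr energies scale as Z², so for Z = 5: E_n = −340.0/n² eV.
E_5 = −340.0/25 = −13.60 eV and E_4 = −340.0/16 = −21.25 eV.
The photon energy is |E_5 − E_4| = 7.65 eV.

7.65 eV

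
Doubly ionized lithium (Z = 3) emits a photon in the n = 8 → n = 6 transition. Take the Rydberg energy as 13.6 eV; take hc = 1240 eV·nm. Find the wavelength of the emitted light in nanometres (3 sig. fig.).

834 nm

For Z = 3 the level energies scale as Z², so the effective Rydberg energy is 13.6 × 9 = 122.4 eV.
ΔE = 122.4 × (1/6² − 1/8²) = 122.4 × 0.01215 = 1.488 eV.
λ = hc/ΔE = 1240 / 1.488 = 834 nm.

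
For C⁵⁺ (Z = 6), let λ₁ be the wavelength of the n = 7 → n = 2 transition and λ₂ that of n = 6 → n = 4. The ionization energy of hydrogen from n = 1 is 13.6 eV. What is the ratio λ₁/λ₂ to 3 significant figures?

λ ∝ 1/ΔE ∝ 1/(1/n_f² − 1/n_i²), and the Z² and hc factors cancel in the ratio.
λ₁/λ₂ = (1/4² − 1/6²)/(1/2² − 1/7²) = 0.03472/0.2296 = 0.151.

0.151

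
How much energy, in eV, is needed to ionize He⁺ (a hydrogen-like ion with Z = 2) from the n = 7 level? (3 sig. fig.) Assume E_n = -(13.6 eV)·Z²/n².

E_n = −13.6 Z²/n² = −54.40/n² eV for Z = 2.
E_7 = −54.40/49 = −1.11 eV, so ionization (to E = 0) requires 1.11 eV.

1.11 eV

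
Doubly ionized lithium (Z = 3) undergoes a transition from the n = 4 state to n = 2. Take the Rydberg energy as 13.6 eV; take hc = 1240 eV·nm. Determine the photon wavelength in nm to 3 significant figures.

For Z = 3 the level energies scale as Z², so the effective Rydberg energy is 13.6 × 9 = 122.4 eV.
ΔE = 122.4 × (1/2² − 1/4²) = 122.4 × 0.1875 = 22.95 eV.
λ = hc/ΔE = 1240 / 22.95 = 54.0 nm.

54.0 nm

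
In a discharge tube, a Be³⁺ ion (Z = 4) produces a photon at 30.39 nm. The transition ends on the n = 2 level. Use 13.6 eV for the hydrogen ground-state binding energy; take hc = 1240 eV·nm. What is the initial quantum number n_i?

The photon energy is ΔE = hc/λ = 1240 / 30.39 = 40.80 eV.
With Z = 4, ΔE = 217.6 × (1/n_f² − 1/n_i²), so 1/n_f² − 1/n_i² = 0.1875.
With n_f = 2: 1/n_i² = 1/4 − 0.1875 = 0.06249, so n_i ≈ 4.00.

n_i = 4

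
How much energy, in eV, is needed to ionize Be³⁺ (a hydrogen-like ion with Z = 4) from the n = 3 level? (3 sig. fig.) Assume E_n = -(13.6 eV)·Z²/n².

24.2 eV

E_n = −13.6 Z²/n² = −217.6/n² eV for Z = 4.
E_3 = −217.6/9 = −24.2 eV, so ionization (to E = 0) requires 24.2 eV.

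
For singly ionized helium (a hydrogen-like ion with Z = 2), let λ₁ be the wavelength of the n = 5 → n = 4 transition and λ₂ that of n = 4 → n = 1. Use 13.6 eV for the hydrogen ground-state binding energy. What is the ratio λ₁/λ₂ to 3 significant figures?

λ ∝ 1/ΔE ∝ 1/(1/n_f² − 1/n_i²), and the Z² and hc factors cancel in the ratio.
λ₁/λ₂ = (1/1² − 1/4²)/(1/4² − 1/5²) = 0.9375/0.02250 = 41.7.

41.7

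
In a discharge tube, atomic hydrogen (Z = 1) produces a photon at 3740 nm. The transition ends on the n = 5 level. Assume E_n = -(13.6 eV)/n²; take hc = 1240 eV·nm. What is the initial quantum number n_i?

n_i = 8

The photon energy is ΔE = hc/λ = 1240 / 3740 = 0.3316 eV.
With Z = 1, ΔE = 13.60 × (1/n_f² − 1/n_i²), so 1/n_f² − 1/n_i² = 0.02438.
With n_f = 5: 1/n_i² = 1/25 − 0.02438 = 0.01562, so n_i ≈ 8.00.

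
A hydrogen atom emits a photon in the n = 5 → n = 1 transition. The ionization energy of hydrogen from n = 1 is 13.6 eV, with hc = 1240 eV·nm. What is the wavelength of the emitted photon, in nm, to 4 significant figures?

ΔE = 13.60 × (1/1² − 1/5²) = 13.60 × 0.9600 = 13.06 eV.
λ = hc/ΔE = 1240 / 13.06 = 94.98 nm.
This line belongs to the Lyman series.

94.98 nm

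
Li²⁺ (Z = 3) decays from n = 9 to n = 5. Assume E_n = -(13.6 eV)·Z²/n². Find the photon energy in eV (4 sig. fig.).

The Bohr energies scale as Z², so for Z = 3: E_n = −122.4/n² eV.
E_9 = −122.4/81 = −1.511 eV and E_5 = −122.4/25 = −4.896 eV.
The photon energy is |E_9 − E_5| = 3.385 eV.

3.385 eV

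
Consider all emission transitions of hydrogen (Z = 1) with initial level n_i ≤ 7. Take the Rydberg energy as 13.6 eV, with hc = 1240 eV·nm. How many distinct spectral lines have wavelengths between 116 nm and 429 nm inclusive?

Enumerate all n_i → n_f pairs with 1 ≤ n_f < n_i ≤ 7 and compute λ = 1240 / [13.6·1·(1/n_f² − 1/n_i²)].
Lines falling in [116, 429] nm: 2→1 (121.6 nm), 7→2 (397.1 nm), 6→2 (410.3 nm).

3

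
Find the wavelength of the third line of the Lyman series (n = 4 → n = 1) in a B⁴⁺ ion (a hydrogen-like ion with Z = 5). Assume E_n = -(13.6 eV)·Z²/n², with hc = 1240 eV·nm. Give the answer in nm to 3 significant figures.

The Lyman series terminates on n_f = 1; the third line has n_i = 1+3 = 4.
ΔE = 340.0 × (1/1² − 1/4²) = 318.8 eV.
λ = 1240 / 318.8 = 3.89 nm.

3.89 nm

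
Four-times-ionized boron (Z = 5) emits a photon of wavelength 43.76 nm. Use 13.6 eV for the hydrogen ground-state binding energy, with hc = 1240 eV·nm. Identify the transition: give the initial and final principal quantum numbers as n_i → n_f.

n_i = 6, n_f = 3

The photon energy is ΔE = hc/λ = 1240 / 43.76 = 28.34 eV.
With Z = 5, ΔE = 340.0 × (1/n_f² − 1/n_i²), so 1/n_f² − 1/n_i² = 0.08334.
Trying n_f = 3 gives 1/n_i² = 0.02777, i.e. n_i ≈ 6; this pair matches.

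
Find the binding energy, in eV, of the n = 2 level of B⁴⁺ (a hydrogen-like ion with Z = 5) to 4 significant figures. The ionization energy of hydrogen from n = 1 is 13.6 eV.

E_n = −13.6 Z²/n² = −340.0/n² eV for Z = 5.
E_2 = −340.0/4 = −85.00 eV, so ionization (to E = 0) requires 85.00 eV.

85.00 eV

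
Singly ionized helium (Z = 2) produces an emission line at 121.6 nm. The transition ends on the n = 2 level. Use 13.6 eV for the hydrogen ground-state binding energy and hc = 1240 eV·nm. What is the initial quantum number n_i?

n_i = 4

The photon energy is ΔE = hc/λ = 1240 / 121.6 = 10.20 eV.
With Z = 2, ΔE = 54.40 × (1/n_f² − 1/n_i²), so 1/n_f² − 1/n_i² = 0.1875.
With n_f = 2: 1/n_i² = 1/4 − 0.1875 = 0.06255, so n_i ≈ 4.00.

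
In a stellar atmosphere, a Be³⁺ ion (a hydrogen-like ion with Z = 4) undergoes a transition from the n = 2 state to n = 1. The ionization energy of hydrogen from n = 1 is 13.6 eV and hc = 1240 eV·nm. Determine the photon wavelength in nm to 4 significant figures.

For Z = 4 the level energies scale as Z², so the effective Rydberg energy is 13.6 × 16 = 217.6 eV.
ΔE = 217.6 × (1/1² − 1/2²) = 217.6 × 0.7500 = 163.2 eV.
λ = hc/ΔE = 1240 / 163.2 = 7.598 nm.

7.598 nm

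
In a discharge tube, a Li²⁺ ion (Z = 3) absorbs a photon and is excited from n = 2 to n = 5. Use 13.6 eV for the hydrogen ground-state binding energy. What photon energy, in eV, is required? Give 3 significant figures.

The Bohr energies scale as Z², so for Z = 3: E_n = −122.4/n² eV.
E_5 = −122.4/25 = −4.896 eV and E_2 = −122.4/4 = −30.60 eV.
The photon energy is |E_5 − E_2| = 25.7 eV.

25.7 eV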